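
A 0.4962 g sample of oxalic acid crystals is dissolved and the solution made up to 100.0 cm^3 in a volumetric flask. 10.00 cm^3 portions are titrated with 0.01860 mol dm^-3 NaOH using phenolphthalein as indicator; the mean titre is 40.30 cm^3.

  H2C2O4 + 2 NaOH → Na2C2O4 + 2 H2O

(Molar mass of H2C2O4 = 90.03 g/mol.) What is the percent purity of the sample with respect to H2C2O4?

68.00 %

n(NaOH) per titration = 0.04030 × 0.01860 = 7.496 × 10^-4 mol
From the 1:2 ratio, n(H2C2O4) in each aliquot = 1/2 × 7.496 × 10^-4 = 3.748 × 10^-4 mol
n(H2C2O4) in the whole flask = 3.748 × 10^-4 × 100.0/10.00 = 3.748 × 10^-3 mol
mass of H2C2O4 = 3.748 × 10^-3 × 90.03 = 0.3374 g
% H2C2O4 = 0.3374 / 0.4962 × 100 = 68.00 %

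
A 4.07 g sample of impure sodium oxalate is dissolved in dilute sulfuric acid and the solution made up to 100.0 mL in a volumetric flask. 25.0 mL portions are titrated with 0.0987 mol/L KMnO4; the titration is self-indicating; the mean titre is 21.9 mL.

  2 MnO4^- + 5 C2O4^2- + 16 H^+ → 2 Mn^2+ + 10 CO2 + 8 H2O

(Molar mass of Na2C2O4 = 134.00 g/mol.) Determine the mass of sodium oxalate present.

2.90 g

n(KMnO4) per titration = 0.0219 × 0.0987 = 2.16 × 10^-3 mol
From the 5:2 ratio, n(Na2C2O4) in each aliquot = 5/2 × 2.16 × 10^-3 = 5.40 × 10^-3 mol
n(Na2C2O4) in the whole flask = 5.40 × 10^-3 × 100.0/25.0 = 0.0216 mol
mass of Na2C2O4 = 0.0216 × 134.00 = 2.90 g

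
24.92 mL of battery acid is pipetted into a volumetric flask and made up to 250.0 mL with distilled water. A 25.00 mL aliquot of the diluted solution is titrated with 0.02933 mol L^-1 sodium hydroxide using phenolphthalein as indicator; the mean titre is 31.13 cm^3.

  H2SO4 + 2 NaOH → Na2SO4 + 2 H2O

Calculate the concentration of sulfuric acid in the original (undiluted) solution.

n(NaOH) = 0.03113 × 0.02933 = 9.130 × 10^-4 mol
From the 1:2 ratio, n(H2SO4) in the aliquot = 1/2 × 9.130 × 10^-4 = 4.565 × 10^-4 mol
[H2SO4]_dilute = 4.565 × 10^-4 / 0.02500 = 0.01826 mol/L
Dilution factor = 250.0 / 24.92 = 10.03
[H2SO4]_stock = 0.01826 × 10.03 = 0.1832 mol/L

0.1832 mol/L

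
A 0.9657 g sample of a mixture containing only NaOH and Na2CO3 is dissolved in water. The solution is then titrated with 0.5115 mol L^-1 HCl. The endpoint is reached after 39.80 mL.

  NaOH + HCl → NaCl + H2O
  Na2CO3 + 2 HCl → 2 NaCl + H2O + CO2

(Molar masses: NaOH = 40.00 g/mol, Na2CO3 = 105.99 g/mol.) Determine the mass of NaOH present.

n(HCl) = 0.03980 × 0.5115 = 0.02036 mol
Let x = n(NaOH), y = n(Na2CO3).
Titrant: 1x + 2y = 0.02036;  mass: 40.00x + 105.99y = 0.9657
Solving, x = 8.708 × 10^-3 mol, y = 5.825 × 10^-3 mol
mass of NaOH = 8.708 × 10^-3 × 40.00 = 0.3483 g

0.3483 g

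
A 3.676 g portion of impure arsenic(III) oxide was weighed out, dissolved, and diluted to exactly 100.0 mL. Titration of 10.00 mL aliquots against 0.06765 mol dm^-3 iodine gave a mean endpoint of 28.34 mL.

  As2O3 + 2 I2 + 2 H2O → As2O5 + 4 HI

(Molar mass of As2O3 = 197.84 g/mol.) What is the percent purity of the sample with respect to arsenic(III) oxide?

n(I2) per titration = 0.02834 × 0.06765 = 1.917 × 10^-3 mol
From the 1:2 ratio, n(As2O3) in each aliquot = 1/2 × 1.917 × 10^-3 = 9.586 × 10^-4 mol
n(As2O3) in the whole flask = 9.586 × 10^-4 × 100.0/10.00 = 9.586 × 10^-3 mol
mass of As2O3 = 9.586 × 10^-3 × 197.84 = 1.896 g
% As2O3 = 1.896 / 3.676 × 100 = 51.59 %

51.59 %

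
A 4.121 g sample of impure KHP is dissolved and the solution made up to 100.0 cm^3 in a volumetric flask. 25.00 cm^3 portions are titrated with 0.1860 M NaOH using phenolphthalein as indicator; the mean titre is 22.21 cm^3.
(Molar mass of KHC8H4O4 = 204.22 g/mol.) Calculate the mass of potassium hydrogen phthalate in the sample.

KHC8H4O4 + NaOH → KNaC8H4O4 + H2O
n(NaOH) per titration = 0.02221 × 0.1860 = 4.131 × 10^-3 mol
n(KHC8H4O4) in each aliquot = 4.131 × 10^-3 mol (1:1 ratio)
n(KHC8H4O4) in the whole flask = 4.131 × 10^-3 × 100.0/25.00 = 0.01652 mol
mass of KHC8H4O4 = 0.01652 × 204.22 = 3.375 g

3.375 g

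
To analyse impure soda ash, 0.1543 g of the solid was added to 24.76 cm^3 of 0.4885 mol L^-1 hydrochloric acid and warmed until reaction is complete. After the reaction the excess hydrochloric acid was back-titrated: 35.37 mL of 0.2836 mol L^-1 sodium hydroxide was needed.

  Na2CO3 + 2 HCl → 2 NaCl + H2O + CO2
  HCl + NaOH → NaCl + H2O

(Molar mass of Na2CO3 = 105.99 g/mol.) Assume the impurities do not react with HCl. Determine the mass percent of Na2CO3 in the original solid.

n(HCl) added = 0.02476 × 0.4885 = 0.01210 mol
n(NaOH) used in back-titration = 0.03537 × 0.2836 = 0.01003 mol
n(HCl) left over = 0.01003 mol (1:1 ratio)
n(HCl) consumed by analyte = 0.01210 − 0.01003 = 2.064 × 10^-3 mol
From the 1:2 ratio, n(Na2CO3) = 1/2 × 2.064 × 10^-3 = 1.032 × 10^-3 mol
mass of Na2CO3 = 1.032 × 10^-3 × 105.99 = 0.1094 g
% Na2CO3 = 0.1094 / 0.1543 × 100 = 70.90 %

70.90 %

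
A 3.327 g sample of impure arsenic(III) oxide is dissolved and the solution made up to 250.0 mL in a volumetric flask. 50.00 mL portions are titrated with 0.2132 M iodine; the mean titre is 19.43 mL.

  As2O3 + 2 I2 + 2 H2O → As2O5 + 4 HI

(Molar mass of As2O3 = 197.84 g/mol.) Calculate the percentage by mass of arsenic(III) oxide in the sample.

n(I2) per titration = 0.01943 × 0.2132 = 4.142 × 10^-3 mol
From the 1:2 ratio, n(As2O3) in each aliquot = 1/2 × 4.142 × 10^-3 = 2.071 × 10^-3 mol
n(As2O3) in the whole flask = 2.071 × 10^-3 × 250.0/50.00 = 0.01036 mol
mass of As2O3 = 0.01036 × 197.84 = 2.049 g
% As2O3 = 2.049 / 3.327 × 100 = 61.58 %

61.58 %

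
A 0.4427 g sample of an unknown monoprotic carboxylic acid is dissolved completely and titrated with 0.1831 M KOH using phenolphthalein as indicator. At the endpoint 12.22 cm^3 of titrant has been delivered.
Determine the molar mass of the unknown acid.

n(KOH) = 0.01222 L × 0.1831 mol/L = 2.237 × 10^-3 mol
n(HA) = 2.237 × 10^-3 mol (1:1 ratio)
M = m / n = 0.4427 g / 2.237 × 10^-3 mol = 197.9 g/mol

197.9 g/mol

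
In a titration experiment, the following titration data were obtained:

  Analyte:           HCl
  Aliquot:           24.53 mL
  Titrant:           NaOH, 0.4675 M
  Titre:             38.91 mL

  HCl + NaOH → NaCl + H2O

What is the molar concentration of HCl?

n(NaOH) = 0.03891 L × 0.4675 mol/L = 0.01819 mol
n(HCl) = 0.01819 mol (1:1 mole ratio)
[HCl] = 0.01819 mol / 0.02453 L = 0.7416 mol/L

0.7416 M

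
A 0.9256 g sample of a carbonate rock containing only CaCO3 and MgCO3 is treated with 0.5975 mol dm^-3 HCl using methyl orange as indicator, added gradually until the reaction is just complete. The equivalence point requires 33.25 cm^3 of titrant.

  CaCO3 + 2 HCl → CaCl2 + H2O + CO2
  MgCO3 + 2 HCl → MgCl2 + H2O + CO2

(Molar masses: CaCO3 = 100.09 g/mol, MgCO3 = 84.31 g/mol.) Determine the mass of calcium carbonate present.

0.5589 g

n(HCl) = 0.03325 × 0.5975 = 0.01987 mol
Let x = n(CaCO3), y = n(MgCO3).
Titrant: 2x + 2y = 0.01987;  mass: 100.09x + 84.31y = 0.9256
Solving, x = 5.584 × 10^-3 mol, y = 4.350 × 10^-3 mol
mass of CaCO3 = 5.584 × 10^-3 × 100.09 = 0.5589 g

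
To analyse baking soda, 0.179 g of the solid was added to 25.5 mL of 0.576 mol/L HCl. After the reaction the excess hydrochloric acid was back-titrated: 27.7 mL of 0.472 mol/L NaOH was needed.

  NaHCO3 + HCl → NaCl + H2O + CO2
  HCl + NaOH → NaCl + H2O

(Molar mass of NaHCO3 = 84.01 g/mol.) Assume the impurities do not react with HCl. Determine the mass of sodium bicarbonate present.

n(HCl) added = 0.0255 × 0.576 = 0.0147 mol
n(NaOH) used in back-titration = 0.0277 × 0.472 = 0.0131 mol
n(HCl) left over = 0.0131 mol (1:1 ratio)
n(HCl) consumed by analyte = 0.0147 − 0.0131 = 1.61 × 10^-3 mol
n(NaHCO3) = 1.61 × 10^-3 mol (1:1 ratio)
mass of NaHCO3 = 1.61 × 10^-3 × 84.01 = 0.136 g

0.136 g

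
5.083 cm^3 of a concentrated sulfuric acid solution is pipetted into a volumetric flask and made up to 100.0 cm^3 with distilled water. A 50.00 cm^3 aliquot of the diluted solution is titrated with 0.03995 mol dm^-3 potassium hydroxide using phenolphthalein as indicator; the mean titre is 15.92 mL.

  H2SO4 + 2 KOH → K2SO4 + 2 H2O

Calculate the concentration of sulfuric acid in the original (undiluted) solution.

0.1251 mol/L

n(KOH) = 0.01592 × 0.03995 = 6.360 × 10^-4 mol
From the 1:2 ratio, n(H2SO4) in the aliquot = 1/2 × 6.360 × 10^-4 = 3.180 × 10^-4 mol
[H2SO4]_dilute = 3.180 × 10^-4 / 0.05000 = 0.006360 mol/L
Dilution factor = 100.0 / 5.083 = 19.67
[H2SO4]_stock = 0.006360 × 19.67 = 0.1251 mol/L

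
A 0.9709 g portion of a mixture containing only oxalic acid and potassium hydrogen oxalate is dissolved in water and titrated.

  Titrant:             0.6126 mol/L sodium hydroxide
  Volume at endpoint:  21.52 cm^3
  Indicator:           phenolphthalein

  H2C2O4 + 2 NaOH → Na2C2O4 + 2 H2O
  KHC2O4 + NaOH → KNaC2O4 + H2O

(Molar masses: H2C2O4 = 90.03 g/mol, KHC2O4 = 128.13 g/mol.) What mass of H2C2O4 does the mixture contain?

0.3890 g

n(NaOH) = 0.02152 × 0.6126 = 0.01318 mol
Let x = n(H2C2O4), y = n(KHC2O4).
Titrant: 2x + 1y = 0.01318;  mass: 90.03x + 128.13y = 0.9709
Solving, x = 4.321 × 10^-3 mol, y = 4.541 × 10^-3 mol
mass of H2C2O4 = 4.321 × 10^-3 × 90.03 = 0.3890 g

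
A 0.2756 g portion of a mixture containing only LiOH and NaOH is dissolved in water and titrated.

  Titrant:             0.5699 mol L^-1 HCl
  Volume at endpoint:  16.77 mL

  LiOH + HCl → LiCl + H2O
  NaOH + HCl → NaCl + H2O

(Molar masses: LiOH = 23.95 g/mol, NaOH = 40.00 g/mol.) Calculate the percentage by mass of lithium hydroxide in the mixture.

n(HCl) = 0.01677 × 0.5699 = 9.557 × 10^-3 mol
Let x = n(LiOH), y = n(NaOH).
Titrant: 1x + 1y = 9.557 × 10^-3;  mass: 23.95x + 40.00y = 0.2756
Solving, x = 6.647 × 10^-3 mol, y = 2.910 × 10^-3 mol
mass of LiOH = 6.647 × 10^-3 × 23.95 = 0.1592 g
% LiOH = 0.1592 / 0.2756 × 100 = 57.77 %

57.77 %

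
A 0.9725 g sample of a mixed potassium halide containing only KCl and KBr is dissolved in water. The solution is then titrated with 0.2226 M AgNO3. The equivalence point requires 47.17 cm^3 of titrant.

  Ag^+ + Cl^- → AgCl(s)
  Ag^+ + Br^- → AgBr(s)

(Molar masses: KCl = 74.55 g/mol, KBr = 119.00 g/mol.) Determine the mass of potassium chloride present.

n(AgNO3) = 0.04717 × 0.2226 = 0.01050 mol
Let x = n(KCl), y = n(KBr).
Titrant: 1x + 1y = 0.01050;  mass: 74.55x + 119.00y = 0.9725
Solving, x = 6.232 × 10^-3 mol, y = 4.268 × 10^-3 mol
mass of KCl = 6.232 × 10^-3 × 74.55 = 0.4646 g

0.4646 g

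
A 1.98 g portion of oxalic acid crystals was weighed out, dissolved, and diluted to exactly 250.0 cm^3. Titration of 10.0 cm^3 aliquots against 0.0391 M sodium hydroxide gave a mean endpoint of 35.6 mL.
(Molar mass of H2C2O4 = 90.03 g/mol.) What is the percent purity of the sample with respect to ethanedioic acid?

79.1 %

H2C2O4 + 2 NaOH → Na2C2O4 + 2 H2O
n(NaOH) per titration = 0.0356 × 0.0391 = 1.39 × 10^-3 mol
From the 1:2 ratio, n(H2C2O4) in each aliquot = 1/2 × 1.39 × 10^-3 = 6.96 × 10^-4 mol
n(H2C2O4) in the whole flask = 6.96 × 10^-4 × 250.0/10.0 = 0.0174 mol
mass of H2C2O4 = 0.0174 × 90.03 = 1.57 g
% H2C2O4 = 1.57 / 1.98 × 100 = 79.1 %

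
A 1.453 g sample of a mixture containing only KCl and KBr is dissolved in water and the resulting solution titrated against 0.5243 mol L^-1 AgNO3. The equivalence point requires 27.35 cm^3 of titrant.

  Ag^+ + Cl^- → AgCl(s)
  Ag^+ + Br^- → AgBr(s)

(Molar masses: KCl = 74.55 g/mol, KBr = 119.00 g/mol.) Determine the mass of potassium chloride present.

n(AgNO3) = 0.02735 × 0.5243 = 0.01434 mol
Let x = n(KCl), y = n(KBr).
Titrant: 1x + 1y = 0.01434;  mass: 74.55x + 119.00y = 1.453
Solving, x = 5.701 × 10^-3 mol, y = 8.639 × 10^-3 mol
mass of KCl = 5.701 × 10^-3 × 74.55 = 0.4250 g

0.4250 g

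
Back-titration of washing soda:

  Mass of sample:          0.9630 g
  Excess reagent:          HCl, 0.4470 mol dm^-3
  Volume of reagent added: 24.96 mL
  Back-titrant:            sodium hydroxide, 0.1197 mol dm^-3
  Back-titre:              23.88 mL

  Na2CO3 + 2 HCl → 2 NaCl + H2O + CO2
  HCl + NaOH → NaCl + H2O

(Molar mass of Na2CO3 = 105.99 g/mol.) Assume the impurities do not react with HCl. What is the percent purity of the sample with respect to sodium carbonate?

45.67 %

n(HCl) added = 0.02496 × 0.4470 = 0.01116 mol
n(NaOH) used in back-titration = 0.02388 × 0.1197 = 2.858 × 10^-3 mol
n(HCl) left over = 2.858 × 10^-3 mol (1:1 ratio)
n(HCl) consumed by analyte = 0.01116 − 2.858 × 10^-3 = 8.299 × 10^-3 mol
From the 1:2 ratio, n(Na2CO3) = 1/2 × 8.299 × 10^-3 = 4.149 × 10^-3 mol
mass of Na2CO3 = 4.149 × 10^-3 × 105.99 = 0.4398 g
% Na2CO3 = 0.4398 / 0.9630 × 100 = 45.67 %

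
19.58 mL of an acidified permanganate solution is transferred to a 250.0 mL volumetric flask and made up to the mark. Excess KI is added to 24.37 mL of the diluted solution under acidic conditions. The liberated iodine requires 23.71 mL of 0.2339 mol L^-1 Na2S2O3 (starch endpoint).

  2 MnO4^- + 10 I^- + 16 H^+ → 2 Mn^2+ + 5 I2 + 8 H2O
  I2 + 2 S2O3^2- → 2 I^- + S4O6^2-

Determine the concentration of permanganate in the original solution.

0.5811 mol/L

n(S2O3^2-) = 0.02371 × 0.2339 = 5.546 × 10^-3 mol
n(I2) = n(S2O3^2-)/2 = 2.773 × 10^-3 mol
From the 2:5 ratio, n(MnO4^-) in the aliquot = 2/5 × 2.773 × 10^-3 = 1.109 × 10^-3 mol
[MnO4^-]_dilute = 1.109 × 10^-3 / 0.02437 = 0.04551 mol/L
[MnO4^-]_original = 0.04551 × 250.0/19.58 = 0.5811 mol/L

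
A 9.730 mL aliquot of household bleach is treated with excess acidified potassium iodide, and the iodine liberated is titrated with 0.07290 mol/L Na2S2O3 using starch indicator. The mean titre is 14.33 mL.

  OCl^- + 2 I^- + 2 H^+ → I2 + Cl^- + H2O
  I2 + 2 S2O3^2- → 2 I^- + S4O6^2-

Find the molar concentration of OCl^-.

n(S2O3^2-) = 0.01433 × 0.07290 = 1.045 × 10^-3 mol
n(I2) = n(S2O3^2-)/2 = 5.223 × 10^-4 mol
n(OCl^-) in the aliquot = 5.223 × 10^-4 mol (1:1 ratio)
[OCl^-] = 5.223 × 10^-4 / 0.009730 = 0.05368 mol/L

0.05368 mol/L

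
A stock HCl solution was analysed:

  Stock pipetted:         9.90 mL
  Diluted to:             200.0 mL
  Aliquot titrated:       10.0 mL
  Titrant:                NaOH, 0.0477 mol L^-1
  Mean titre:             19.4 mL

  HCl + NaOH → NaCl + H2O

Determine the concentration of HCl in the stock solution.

1.87 mol/L

n(NaOH) = 0.0194 × 0.0477 = 9.25 × 10^-4 mol
n(HCl) in the aliquot = 9.25 × 10^-4 mol (1:1 ratio)
[HCl]_dilute = 9.25 × 10^-4 / 0.0100 = 0.0925 mol/L
Dilution factor = 200.0 / 9.90 = 20.20
[HCl]_stock = 0.0925 × 20.20 = 1.87 mol/L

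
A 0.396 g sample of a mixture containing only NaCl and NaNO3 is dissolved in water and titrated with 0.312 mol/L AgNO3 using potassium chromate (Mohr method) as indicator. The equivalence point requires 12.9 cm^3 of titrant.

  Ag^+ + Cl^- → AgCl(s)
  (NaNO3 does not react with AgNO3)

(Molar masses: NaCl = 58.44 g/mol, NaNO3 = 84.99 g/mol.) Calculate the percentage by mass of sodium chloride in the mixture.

n(AgNO3) = 0.0129 × 0.312 = 4.02 × 10^-3 mol
Let x = n(NaCl), y = n(NaNO3).
Titrant: 1x = 4.02 × 10^-3;  mass: 58.44x + 84.99y = 0.396
Solving, x = 4.02 × 10^-3 mol, y = 1.89 × 10^-3 mol
mass of NaCl = 4.02 × 10^-3 × 58.44 = 0.235 g
% NaCl = 0.235 / 0.396 × 100 = 59.4 %

59.4 %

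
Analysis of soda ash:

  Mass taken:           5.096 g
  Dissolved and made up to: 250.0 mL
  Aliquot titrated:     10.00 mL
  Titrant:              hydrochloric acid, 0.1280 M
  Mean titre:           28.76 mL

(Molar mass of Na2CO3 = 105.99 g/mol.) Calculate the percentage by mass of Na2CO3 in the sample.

Na2CO3 + 2 HCl → 2 NaCl + H2O + CO2
n(HCl) per titration = 0.02876 × 0.1280 = 3.681 × 10^-3 mol
From the 1:2 ratio, n(Na2CO3) in each aliquot = 1/2 × 3.681 × 10^-3 = 1.841 × 10^-3 mol
n(Na2CO3) in the whole flask = 1.841 × 10^-3 × 250.0/10.00 = 0.04602 mol
mass of Na2CO3 = 0.04602 × 105.99 = 4.877 g
% Na2CO3 = 4.877 / 5.096 × 100 = 95.71 %

95.71 %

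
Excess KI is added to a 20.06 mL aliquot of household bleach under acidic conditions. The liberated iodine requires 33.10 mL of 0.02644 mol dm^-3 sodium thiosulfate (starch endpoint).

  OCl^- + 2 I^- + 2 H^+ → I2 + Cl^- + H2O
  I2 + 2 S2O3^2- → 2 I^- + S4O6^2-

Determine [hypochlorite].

n(S2O3^2-) = 0.03310 × 0.02644 = 8.752 × 10^-4 mol
n(I2) = n(S2O3^2-)/2 = 4.376 × 10^-4 mol
n(OCl^-) in the aliquot = 4.376 × 10^-4 mol (1:1 ratio)
[OCl^-] = 4.376 × 10^-4 / 0.02006 = 0.02181 mol/L

0.02181 mol/L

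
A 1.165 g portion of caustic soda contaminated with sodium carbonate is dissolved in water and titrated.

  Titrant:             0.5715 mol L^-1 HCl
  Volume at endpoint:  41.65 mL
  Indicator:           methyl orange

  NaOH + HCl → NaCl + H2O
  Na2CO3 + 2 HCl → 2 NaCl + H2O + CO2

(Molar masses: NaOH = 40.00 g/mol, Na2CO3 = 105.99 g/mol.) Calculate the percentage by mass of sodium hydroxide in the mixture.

25.48 %

n(HCl) = 0.04165 × 0.5715 = 0.02380 mol
Let x = n(NaOH), y = n(Na2CO3).
Titrant: 1x + 2y = 0.02380;  mass: 40.00x + 105.99y = 1.165
Solving, x = 7.421 × 10^-3 mol, y = 8.191 × 10^-3 mol
mass of NaOH = 7.421 × 10^-3 × 40.00 = 0.2968 g
% NaOH = 0.2968 / 1.165 × 100 = 25.48 %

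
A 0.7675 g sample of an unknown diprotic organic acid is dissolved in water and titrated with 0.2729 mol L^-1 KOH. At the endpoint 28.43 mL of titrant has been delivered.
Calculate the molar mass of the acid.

n(KOH) = 0.02843 L × 0.2729 mol/L = 7.759 × 10^-3 mol
From the 1:2 ratio, n(H2A) = 1/2 × 7.759 × 10^-3 = 3.879 × 10^-3 mol
M = m / n = 0.7675 g / 3.879 × 10^-3 mol = 197.8 g/mol

197.8 g/mol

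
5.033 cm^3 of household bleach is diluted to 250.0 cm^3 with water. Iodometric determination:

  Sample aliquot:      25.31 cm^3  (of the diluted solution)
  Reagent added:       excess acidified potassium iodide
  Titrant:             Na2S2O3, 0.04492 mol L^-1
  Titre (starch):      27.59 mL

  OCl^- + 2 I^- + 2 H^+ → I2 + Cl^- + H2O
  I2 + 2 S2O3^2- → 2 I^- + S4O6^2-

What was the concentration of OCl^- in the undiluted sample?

1.216 mol/L

n(S2O3^2-) = 0.02759 × 0.04492 = 1.239 × 10^-3 mol
n(I2) = n(S2O3^2-)/2 = 6.197 × 10^-4 mol
n(OCl^-) in the aliquot = 6.197 × 10^-4 mol (1:1 ratio)
[OCl^-]_dilute = 6.197 × 10^-4 / 0.02531 = 0.02448 mol/L
[OCl^-]_original = 0.02448 × 250.0/5.033 = 1.216 mol/L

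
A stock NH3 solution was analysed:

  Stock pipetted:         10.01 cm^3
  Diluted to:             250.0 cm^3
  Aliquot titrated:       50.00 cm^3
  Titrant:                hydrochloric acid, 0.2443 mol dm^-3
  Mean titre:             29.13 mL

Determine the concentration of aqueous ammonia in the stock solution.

3.555 mol/L

NH3 + HCl → NH4Cl
n(HCl) = 0.02913 × 0.2443 = 7.116 × 10^-3 mol
n(NH3) in the aliquot = 7.116 × 10^-3 mol (1:1 ratio)
[NH3]_dilute = 7.116 × 10^-3 / 0.05000 = 0.1423 mol/L
Dilution factor = 250.0 / 10.01 = 24.98
[NH3]_stock = 0.1423 × 24.98 = 3.555 mol/L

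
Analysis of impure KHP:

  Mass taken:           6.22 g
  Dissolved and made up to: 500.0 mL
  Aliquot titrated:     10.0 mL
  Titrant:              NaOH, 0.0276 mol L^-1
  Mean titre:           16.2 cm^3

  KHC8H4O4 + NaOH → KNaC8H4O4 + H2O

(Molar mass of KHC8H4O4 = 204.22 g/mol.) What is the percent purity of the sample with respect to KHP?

n(NaOH) per titration = 0.0162 × 0.0276 = 4.47 × 10^-4 mol
n(KHC8H4O4) in each aliquot = 4.47 × 10^-4 mol (1:1 ratio)
n(KHC8H4O4) in the whole flask = 4.47 × 10^-4 × 500.0/10.0 = 0.0224 mol
mass of KHC8H4O4 = 0.0224 × 204.22 = 4.57 g
% KHC8H4O4 = 4.57 / 6.22 × 100 = 73.4 %

73.4 %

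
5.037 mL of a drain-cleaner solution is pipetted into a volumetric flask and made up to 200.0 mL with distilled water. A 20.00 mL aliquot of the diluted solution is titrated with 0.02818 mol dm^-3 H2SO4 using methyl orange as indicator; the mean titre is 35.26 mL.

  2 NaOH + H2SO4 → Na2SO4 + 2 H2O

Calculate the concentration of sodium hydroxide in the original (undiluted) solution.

3.945 mol/L

n(H2SO4) = 0.03526 × 0.02818 = 9.936 × 10^-4 mol
From the 2:1 ratio, n(NaOH) in the aliquot = 2/1 × 9.936 × 10^-4 = 1.987 × 10^-3 mol
[NaOH]_dilute = 1.987 × 10^-3 / 0.02000 = 0.09936 mol/L
Dilution factor = 200.0 / 5.037 = 39.71
[NaOH]_stock = 0.09936 × 39.71 = 3.945 mol/L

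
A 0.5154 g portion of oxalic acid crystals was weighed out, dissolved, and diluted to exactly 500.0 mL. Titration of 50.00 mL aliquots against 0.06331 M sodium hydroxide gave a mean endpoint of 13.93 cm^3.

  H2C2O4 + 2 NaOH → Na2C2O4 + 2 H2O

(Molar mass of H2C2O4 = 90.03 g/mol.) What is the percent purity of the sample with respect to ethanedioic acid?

n(NaOH) per titration = 0.01393 × 0.06331 = 8.819 × 10^-4 mol
From the 1:2 ratio, n(H2C2O4) in each aliquot = 1/2 × 8.819 × 10^-4 = 4.410 × 10^-4 mol
n(H2C2O4) in the whole flask = 4.410 × 10^-4 × 500.0/50.00 = 4.410 × 10^-3 mol
mass of H2C2O4 = 4.410 × 10^-3 × 90.03 = 0.3970 g
% H2C2O4 = 0.3970 / 0.5154 × 100 = 77.03 %

77.03 %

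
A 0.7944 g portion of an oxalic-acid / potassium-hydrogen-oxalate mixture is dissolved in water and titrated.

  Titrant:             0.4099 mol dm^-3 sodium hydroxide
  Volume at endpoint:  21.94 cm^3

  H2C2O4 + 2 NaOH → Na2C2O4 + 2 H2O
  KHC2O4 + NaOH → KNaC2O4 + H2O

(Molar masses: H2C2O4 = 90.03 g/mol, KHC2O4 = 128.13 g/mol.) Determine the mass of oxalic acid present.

0.1938 g

n(NaOH) = 0.02194 × 0.4099 = 8.993 × 10^-3 mol
Let x = n(H2C2O4), y = n(KHC2O4).
Titrant: 2x + 1y = 8.993 × 10^-3;  mass: 90.03x + 128.13y = 0.7944
Solving, x = 2.153 × 10^-3 mol, y = 4.687 × 10^-3 mol
mass of H2C2O4 = 2.153 × 10^-3 × 90.03 = 0.1938 g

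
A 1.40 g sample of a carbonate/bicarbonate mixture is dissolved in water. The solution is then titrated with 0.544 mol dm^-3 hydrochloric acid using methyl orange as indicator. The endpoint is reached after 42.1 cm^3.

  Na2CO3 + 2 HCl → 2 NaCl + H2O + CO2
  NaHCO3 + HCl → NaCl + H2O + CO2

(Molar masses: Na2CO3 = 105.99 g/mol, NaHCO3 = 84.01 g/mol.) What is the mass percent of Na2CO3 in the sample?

n(HCl) = 0.0421 × 0.544 = 0.0229 mol
Let x = n(Na2CO3), y = n(NaHCO3).
Titrant: 2x + 1y = 0.0229;  mass: 105.99x + 84.01y = 1.40
Solving, x = 8.45 × 10^-3 mol, y = 6.01 × 10^-3 mol
mass of Na2CO3 = 8.45 × 10^-3 × 105.99 = 0.895 g
% Na2CO3 = 0.895 / 1.40 × 100 = 64.0 %

64.0 %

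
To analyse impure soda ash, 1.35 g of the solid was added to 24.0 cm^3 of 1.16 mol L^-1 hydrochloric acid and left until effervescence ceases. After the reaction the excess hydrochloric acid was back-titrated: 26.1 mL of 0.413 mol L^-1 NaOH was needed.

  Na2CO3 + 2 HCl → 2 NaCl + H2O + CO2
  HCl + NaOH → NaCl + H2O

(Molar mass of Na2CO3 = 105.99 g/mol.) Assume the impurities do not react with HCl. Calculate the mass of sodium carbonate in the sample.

n(HCl) added = 0.0240 × 1.16 = 0.0278 mol
n(NaOH) used in back-titration = 0.0261 × 0.413 = 0.0108 mol
n(HCl) left over = 0.0108 mol (1:1 ratio)
n(HCl) consumed by analyte = 0.0278 − 0.0108 = 0.0171 mol
From the 1:2 ratio, n(Na2CO3) = 1/2 × 0.0171 = 8.53 × 10^-3 mol
mass of Na2CO3 = 8.53 × 10^-3 × 105.99 = 0.904 g

0.904 g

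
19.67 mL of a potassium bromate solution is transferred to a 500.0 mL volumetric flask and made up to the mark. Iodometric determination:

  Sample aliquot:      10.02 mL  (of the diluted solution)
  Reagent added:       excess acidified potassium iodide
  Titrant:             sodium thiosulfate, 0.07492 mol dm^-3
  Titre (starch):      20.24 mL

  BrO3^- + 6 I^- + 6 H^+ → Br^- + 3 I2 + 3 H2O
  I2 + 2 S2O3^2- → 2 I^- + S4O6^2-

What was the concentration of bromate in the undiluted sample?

0.6411 mol/L

n(S2O3^2-) = 0.02024 × 0.07492 = 1.516 × 10^-3 mol
n(I2) = n(S2O3^2-)/2 = 7.582 × 10^-4 mol
From the 1:3 ratio, n(BrO3^-) in the aliquot = 1/3 × 7.582 × 10^-4 = 2.527 × 10^-4 mol
[BrO3^-]_dilute = 2.527 × 10^-4 / 0.01002 = 0.02522 mol/L
[BrO3^-]_original = 0.02522 × 500.0/19.67 = 0.6411 mol/L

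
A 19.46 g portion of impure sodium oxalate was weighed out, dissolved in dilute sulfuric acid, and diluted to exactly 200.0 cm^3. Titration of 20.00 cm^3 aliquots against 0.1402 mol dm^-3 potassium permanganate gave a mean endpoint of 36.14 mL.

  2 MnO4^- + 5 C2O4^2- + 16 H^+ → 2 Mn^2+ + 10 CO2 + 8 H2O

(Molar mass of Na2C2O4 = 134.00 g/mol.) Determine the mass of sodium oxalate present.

16.97 g

n(KMnO4) per titration = 0.03614 × 0.1402 = 5.067 × 10^-3 mol
From the 5:2 ratio, n(Na2C2O4) in each aliquot = 5/2 × 5.067 × 10^-3 = 0.01267 mol
n(Na2C2O4) in the whole flask = 0.01267 × 200.0/20.00 = 0.1267 mol
mass of Na2C2O4 = 0.1267 × 134.00 = 16.97 g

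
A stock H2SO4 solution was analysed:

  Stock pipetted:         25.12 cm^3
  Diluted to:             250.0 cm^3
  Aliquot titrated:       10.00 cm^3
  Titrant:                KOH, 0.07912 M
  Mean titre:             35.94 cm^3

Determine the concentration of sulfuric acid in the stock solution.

1.415 M

H2SO4 + 2 KOH → K2SO4 + 2 H2O
n(KOH) = 0.03594 × 0.07912 = 2.844 × 10^-3 mol
From the 1:2 ratio, n(H2SO4) in the aliquot = 1/2 × 2.844 × 10^-3 = 1.422 × 10^-3 mol
[H2SO4]_dilute = 1.422 × 10^-3 / 0.01000 = 0.1422 mol/L
Dilution factor = 250.0 / 25.12 = 9.952
[H2SO4]_stock = 0.1422 × 9.952 = 1.415 mol/L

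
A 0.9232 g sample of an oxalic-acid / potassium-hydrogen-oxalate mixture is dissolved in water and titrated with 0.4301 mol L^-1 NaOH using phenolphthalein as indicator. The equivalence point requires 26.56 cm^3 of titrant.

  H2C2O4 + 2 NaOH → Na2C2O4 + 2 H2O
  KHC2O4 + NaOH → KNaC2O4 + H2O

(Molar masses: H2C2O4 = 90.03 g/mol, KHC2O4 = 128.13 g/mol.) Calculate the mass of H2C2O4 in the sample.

0.2927 g

n(NaOH) = 0.02656 × 0.4301 = 0.01142 mol
Let x = n(H2C2O4), y = n(KHC2O4).
Titrant: 2x + 1y = 0.01142;  mass: 90.03x + 128.13y = 0.9232
Solving, x = 3.251 × 10^-3 mol, y = 4.921 × 10^-3 mol
mass of H2C2O4 = 3.251 × 10^-3 × 90.03 = 0.2927 g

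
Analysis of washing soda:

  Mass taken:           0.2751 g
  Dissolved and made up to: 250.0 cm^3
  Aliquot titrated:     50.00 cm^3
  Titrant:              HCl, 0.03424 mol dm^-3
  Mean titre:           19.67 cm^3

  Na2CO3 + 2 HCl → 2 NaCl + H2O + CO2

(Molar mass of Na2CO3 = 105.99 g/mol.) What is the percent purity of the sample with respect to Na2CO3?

n(HCl) per titration = 0.01967 × 0.03424 = 6.735 × 10^-4 mol
From the 1:2 ratio, n(Na2CO3) in each aliquot = 1/2 × 6.735 × 10^-4 = 3.368 × 10^-4 mol
n(Na2CO3) in the whole flask = 3.368 × 10^-4 × 250.0/50.00 = 1.684 × 10^-3 mol
mass of Na2CO3 = 1.684 × 10^-3 × 105.99 = 0.1785 g
% Na2CO3 = 0.1785 / 0.2751 × 100 = 64.87 %

64.87 %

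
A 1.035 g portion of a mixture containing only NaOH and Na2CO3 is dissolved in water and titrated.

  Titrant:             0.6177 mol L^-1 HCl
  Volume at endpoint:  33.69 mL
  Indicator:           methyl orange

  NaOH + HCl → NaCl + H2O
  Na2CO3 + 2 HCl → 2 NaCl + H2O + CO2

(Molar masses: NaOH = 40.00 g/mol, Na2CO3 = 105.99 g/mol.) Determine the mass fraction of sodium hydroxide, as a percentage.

n(HCl) = 0.03369 × 0.6177 = 0.02081 mol
Let x = n(NaOH), y = n(Na2CO3).
Titrant: 1x + 2y = 0.02081;  mass: 40.00x + 105.99y = 1.035
Solving, x = 5.221 × 10^-3 mol, y = 7.795 × 10^-3 mol
mass of NaOH = 5.221 × 10^-3 × 40.00 = 0.2088 g
% NaOH = 0.2088 / 1.035 × 100 = 20.18 %

20.18 %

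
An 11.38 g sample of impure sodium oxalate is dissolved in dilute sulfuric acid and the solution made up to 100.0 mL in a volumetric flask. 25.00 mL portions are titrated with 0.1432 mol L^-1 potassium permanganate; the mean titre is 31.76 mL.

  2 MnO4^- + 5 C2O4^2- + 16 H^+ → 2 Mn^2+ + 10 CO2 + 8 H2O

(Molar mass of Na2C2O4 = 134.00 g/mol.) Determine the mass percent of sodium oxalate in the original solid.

n(KMnO4) per titration = 0.03176 × 0.1432 = 4.548 × 10^-3 mol
From the 5:2 ratio, n(Na2C2O4) in each aliquot = 5/2 × 4.548 × 10^-3 = 0.01137 mol
n(Na2C2O4) in the whole flask = 0.01137 × 100.0/25.00 = 0.04548 mol
mass of Na2C2O4 = 0.04548 × 134.00 = 6.094 g
% Na2C2O4 = 6.094 / 11.38 × 100 = 53.55 %

53.55 %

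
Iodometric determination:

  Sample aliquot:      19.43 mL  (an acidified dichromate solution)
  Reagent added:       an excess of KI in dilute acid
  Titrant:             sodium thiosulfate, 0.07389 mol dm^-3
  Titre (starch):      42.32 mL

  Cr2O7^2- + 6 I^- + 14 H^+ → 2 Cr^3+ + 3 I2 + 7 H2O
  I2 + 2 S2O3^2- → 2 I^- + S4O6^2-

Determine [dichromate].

0.02682 mol/L

n(S2O3^2-) = 0.04232 × 0.07389 = 3.127 × 10^-3 mol
n(I2) = n(S2O3^2-)/2 = 1.564 × 10^-3 mol
From the 1:3 ratio, n(Cr2O7^2-) in the aliquot = 1/3 × 1.564 × 10^-3 = 5.212 × 10^-4 mol
[Cr2O7^2-] = 5.212 × 10^-4 / 0.01943 = 0.02682 mol/L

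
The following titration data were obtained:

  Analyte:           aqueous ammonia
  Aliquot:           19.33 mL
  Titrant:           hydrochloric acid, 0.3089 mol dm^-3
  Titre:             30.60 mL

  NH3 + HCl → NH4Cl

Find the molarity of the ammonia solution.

n(HCl) = 0.03060 L × 0.3089 mol/L = 9.452 × 10^-3 mol
n(NH3) = 9.452 × 10^-3 mol (1:1 mole ratio)
[NH3] = 9.452 × 10^-3 mol / 0.01933 L = 0.4890 mol/L

0.4890 mol/L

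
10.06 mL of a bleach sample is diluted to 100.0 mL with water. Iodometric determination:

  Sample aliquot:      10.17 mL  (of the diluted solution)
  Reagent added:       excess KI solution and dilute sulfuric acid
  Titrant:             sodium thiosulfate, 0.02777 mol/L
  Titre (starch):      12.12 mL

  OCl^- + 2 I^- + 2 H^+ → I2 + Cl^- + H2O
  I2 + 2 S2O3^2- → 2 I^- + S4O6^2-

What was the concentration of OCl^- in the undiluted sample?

n(S2O3^2-) = 0.01212 × 0.02777 = 3.366 × 10^-4 mol
n(I2) = n(S2O3^2-)/2 = 1.683 × 10^-4 mol
n(OCl^-) in the aliquot = 1.683 × 10^-4 mol (1:1 ratio)
[OCl^-]_dilute = 1.683 × 10^-4 / 0.01017 = 0.01655 mol/L
[OCl^-]_original = 0.01655 × 100.0/10.06 = 0.1645 mol/L

0.1645 mol/L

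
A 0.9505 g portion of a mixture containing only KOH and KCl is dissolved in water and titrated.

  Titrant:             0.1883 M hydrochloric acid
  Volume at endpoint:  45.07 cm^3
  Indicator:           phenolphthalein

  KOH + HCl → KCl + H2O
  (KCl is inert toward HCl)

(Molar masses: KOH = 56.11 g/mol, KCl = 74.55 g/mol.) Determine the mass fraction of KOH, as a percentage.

50.10 %

n(HCl) = 0.04507 × 0.1883 = 8.487 × 10^-3 mol
Let x = n(KOH), y = n(KCl).
Titrant: 1x = 8.487 × 10^-3;  mass: 56.11x + 74.55y = 0.9505
Solving, x = 8.487 × 10^-3 mol, y = 6.362 × 10^-3 mol
mass of KOH = 8.487 × 10^-3 × 56.11 = 0.4762 g
% KOH = 0.4762 / 0.9505 × 100 = 50.10 %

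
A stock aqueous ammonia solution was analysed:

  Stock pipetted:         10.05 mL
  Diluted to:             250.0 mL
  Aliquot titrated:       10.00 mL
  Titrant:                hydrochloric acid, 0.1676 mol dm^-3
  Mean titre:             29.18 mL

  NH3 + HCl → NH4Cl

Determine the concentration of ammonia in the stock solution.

12.17 mol/L

n(HCl) = 0.02918 × 0.1676 = 4.891 × 10^-3 mol
n(NH3) in the aliquot = 4.891 × 10^-3 mol (1:1 ratio)
[NH3]_dilute = 4.891 × 10^-3 / 0.01000 = 0.4891 mol/L
Dilution factor = 250.0 / 10.05 = 24.88
[NH3]_stock = 0.4891 × 24.88 = 12.17 mol/L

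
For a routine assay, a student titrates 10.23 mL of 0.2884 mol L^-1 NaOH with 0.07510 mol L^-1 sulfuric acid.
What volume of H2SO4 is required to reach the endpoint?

19.64 mL

2 NaOH + H2SO4 → Na2SO4 + 2 H2O
n(NaOH) = 0.01023 L × 0.2884 mol/L = 2.950 × 10^-3 mol
From the 1:2 stoichiometry, n(H2SO4) = 1/2 × 2.950 × 10^-3 = 1.475 × 10^-3 mol
V(H2SO4) = 1.475 × 10^-3 mol / 0.07510 mol/L = 0.01964 L = 19.64 mL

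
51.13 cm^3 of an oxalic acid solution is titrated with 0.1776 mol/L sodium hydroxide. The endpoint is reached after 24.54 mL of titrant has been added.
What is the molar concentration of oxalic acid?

H2C2O4 + 2 NaOH → Na2C2O4 + 2 H2O
n(NaOH) = 0.02454 L × 0.1776 mol/L = 4.358 × 10^-3 mol
From the 1:2 mole ratio, n(H2C2O4) = 1/2 × 4.358 × 10^-3 = 2.179 × 10^-3 mol
[H2C2O4] = 2.179 × 10^-3 mol / 0.05113 L = 0.04262 mol/L

0.04262 mol/L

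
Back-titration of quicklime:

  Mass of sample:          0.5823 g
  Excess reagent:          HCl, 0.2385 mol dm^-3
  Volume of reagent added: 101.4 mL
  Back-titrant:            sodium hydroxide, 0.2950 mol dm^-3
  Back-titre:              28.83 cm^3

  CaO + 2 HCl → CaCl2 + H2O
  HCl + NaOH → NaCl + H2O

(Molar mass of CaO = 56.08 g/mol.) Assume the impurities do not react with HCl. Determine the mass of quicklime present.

n(HCl) added = 0.1014 × 0.2385 = 0.02418 mol
n(NaOH) used in back-titration = 0.02883 × 0.2950 = 8.505 × 10^-3 mol
n(HCl) left over = 8.505 × 10^-3 mol (1:1 ratio)
n(HCl) consumed by analyte = 0.02418 − 8.505 × 10^-3 = 0.01568 mol
From the 1:2 ratio, n(CaO) = 1/2 × 0.01568 = 7.840 × 10^-3 mol
mass of CaO = 7.840 × 10^-3 × 56.08 = 0.4396 g

0.4396 g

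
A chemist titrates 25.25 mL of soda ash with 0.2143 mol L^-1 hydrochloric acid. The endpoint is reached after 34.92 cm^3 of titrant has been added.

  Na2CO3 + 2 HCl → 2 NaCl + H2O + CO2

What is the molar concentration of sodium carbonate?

0.1482 mol/L

n(HCl) = 0.03492 L × 0.2143 mol/L = 7.483 × 10^-3 mol
From the 1:2 mole ratio, n(Na2CO3) = 1/2 × 7.483 × 10^-3 = 3.742 × 10^-3 mol
[Na2CO3] = 3.742 × 10^-3 mol / 0.02525 L = 0.1482 mol/L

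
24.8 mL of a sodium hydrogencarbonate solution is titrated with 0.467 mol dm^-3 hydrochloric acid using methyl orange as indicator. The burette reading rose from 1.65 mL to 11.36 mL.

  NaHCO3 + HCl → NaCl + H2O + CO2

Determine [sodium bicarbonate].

0.183 mol/L

n(HCl) = 0.00971 L × 0.467 mol/L = 4.53 × 10^-3 mol
n(NaHCO3) = 4.53 × 10^-3 mol (1:1 mole ratio)
[NaHCO3] = 4.53 × 10^-3 mol / 0.0248 L = 0.183 mol/L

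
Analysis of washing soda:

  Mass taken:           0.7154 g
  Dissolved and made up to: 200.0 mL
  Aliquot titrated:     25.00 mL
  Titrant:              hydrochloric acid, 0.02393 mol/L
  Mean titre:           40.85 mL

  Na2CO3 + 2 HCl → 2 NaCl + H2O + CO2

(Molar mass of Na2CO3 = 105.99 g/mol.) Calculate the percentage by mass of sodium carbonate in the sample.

57.93 %

n(HCl) per titration = 0.04085 × 0.02393 = 9.775 × 10^-4 mol
From the 1:2 ratio, n(Na2CO3) in each aliquot = 1/2 × 9.775 × 10^-4 = 4.888 × 10^-4 mol
n(Na2CO3) in the whole flask = 4.888 × 10^-4 × 200.0/25.00 = 3.910 × 10^-3 mol
mass of Na2CO3 = 3.910 × 10^-3 × 105.99 = 0.4144 g
% Na2CO3 = 0.4144 / 0.7154 × 100 = 57.93 %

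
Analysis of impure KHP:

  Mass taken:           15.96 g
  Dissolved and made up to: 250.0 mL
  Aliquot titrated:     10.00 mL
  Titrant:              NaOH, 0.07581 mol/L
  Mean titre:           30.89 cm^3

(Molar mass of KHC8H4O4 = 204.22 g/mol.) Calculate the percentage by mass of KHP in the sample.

74.91 %

KHC8H4O4 + NaOH → KNaC8H4O4 + H2O
n(NaOH) per titration = 0.03089 × 0.07581 = 2.342 × 10^-3 mol
n(KHC8H4O4) in each aliquot = 2.342 × 10^-3 mol (1:1 ratio)
n(KHC8H4O4) in the whole flask = 2.342 × 10^-3 × 250.0/10.00 = 0.05854 mol
mass of KHC8H4O4 = 0.05854 × 204.22 = 11.96 g
% KHC8H4O4 = 11.96 / 15.96 × 100 = 74.91 %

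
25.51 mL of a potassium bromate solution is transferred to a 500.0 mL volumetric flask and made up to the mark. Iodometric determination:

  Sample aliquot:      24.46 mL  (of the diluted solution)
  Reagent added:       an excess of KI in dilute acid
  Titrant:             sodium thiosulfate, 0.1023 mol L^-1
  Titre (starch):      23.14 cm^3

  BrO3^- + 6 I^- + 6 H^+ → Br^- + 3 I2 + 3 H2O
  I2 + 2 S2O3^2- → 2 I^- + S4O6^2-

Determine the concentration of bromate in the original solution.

n(S2O3^2-) = 0.02314 × 0.1023 = 2.367 × 10^-3 mol
n(I2) = n(S2O3^2-)/2 = 1.184 × 10^-3 mol
From the 1:3 ratio, n(BrO3^-) in the aliquot = 1/3 × 1.184 × 10^-3 = 3.945 × 10^-4 mol
[BrO3^-]_dilute = 3.945 × 10^-4 / 0.02446 = 0.01613 mol/L
[BrO3^-]_original = 0.01613 × 500.0/25.51 = 0.3161 mol/L

0.3161 mol/L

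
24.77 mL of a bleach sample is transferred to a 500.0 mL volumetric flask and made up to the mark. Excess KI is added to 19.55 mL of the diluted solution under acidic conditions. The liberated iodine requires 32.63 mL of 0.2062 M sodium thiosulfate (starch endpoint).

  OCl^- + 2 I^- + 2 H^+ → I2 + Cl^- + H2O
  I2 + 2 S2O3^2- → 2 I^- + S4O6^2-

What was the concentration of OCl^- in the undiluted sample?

3.474 M

n(S2O3^2-) = 0.03263 × 0.2062 = 6.728 × 10^-3 mol
n(I2) = n(S2O3^2-)/2 = 3.364 × 10^-3 mol
n(OCl^-) in the aliquot = 3.364 × 10^-3 mol (1:1 ratio)
[OCl^-]_dilute = 3.364 × 10^-3 / 0.01955 = 0.1721 mol/L
[OCl^-]_original = 0.1721 × 500.0/24.77 = 3.474 mol/L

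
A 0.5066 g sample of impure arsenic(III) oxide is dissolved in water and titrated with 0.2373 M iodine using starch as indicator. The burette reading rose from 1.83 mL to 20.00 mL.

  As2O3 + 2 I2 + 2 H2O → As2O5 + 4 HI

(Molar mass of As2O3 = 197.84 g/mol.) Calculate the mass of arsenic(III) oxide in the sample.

n(I2) = 0.01817 L × 0.2373 mol/L = 4.312 × 10^-3 mol
From the 1:2 ratio, n(As2O3) = 1/2 × 4.312 × 10^-3 = 2.156 × 10^-3 mol
mass of As2O3 = 2.156 × 10^-3 × 197.84 g/mol = 0.4265 g

0.4265 g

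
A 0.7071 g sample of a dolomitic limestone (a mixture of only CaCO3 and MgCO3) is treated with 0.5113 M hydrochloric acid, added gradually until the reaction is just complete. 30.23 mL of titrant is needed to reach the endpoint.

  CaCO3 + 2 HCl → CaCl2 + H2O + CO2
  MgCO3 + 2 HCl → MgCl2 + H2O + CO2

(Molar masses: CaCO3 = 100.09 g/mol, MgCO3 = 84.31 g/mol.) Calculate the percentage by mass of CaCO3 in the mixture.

49.81 %

n(HCl) = 0.03023 × 0.5113 = 0.01546 mol
Let x = n(CaCO3), y = n(MgCO3).
Titrant: 2x + 2y = 0.01546;  mass: 100.09x + 84.31y = 0.7071
Solving, x = 3.519 × 10^-3 mol, y = 4.209 × 10^-3 mol
mass of CaCO3 = 3.519 × 10^-3 × 100.09 = 0.3522 g
% CaCO3 = 0.3522 / 0.7071 × 100 = 49.81 %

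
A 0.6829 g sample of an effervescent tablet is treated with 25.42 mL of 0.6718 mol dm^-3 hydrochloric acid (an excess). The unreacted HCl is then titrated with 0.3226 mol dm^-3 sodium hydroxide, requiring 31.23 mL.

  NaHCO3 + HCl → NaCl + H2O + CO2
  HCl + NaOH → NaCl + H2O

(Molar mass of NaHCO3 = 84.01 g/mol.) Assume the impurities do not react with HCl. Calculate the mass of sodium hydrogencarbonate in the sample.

0.5883 g

n(HCl) added = 0.02542 × 0.6718 = 0.01708 mol
n(NaOH) used in back-titration = 0.03123 × 0.3226 = 0.01007 mol
n(HCl) left over = 0.01007 mol (1:1 ratio)
n(HCl) consumed by analyte = 0.01708 − 0.01007 = 7.002 × 10^-3 mol
n(NaHCO3) = 7.002 × 10^-3 mol (1:1 ratio)
mass of NaHCO3 = 7.002 × 10^-3 × 84.01 = 0.5883 g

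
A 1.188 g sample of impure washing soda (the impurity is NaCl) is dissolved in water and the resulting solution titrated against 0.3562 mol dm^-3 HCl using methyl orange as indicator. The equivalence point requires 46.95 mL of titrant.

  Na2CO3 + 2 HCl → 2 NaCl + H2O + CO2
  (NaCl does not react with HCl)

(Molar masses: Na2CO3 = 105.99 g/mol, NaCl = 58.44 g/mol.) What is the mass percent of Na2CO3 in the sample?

n(HCl) = 0.04695 × 0.3562 = 0.01672 mol
Let x = n(Na2CO3), y = n(NaCl).
Titrant: 2x = 0.01672;  mass: 105.99x + 58.44y = 1.188
Solving, x = 8.362 × 10^-3 mol, y = 5.163 × 10^-3 mol
mass of Na2CO3 = 8.362 × 10^-3 × 105.99 = 0.8863 g
% Na2CO3 = 0.8863 / 1.188 × 100 = 74.60 %

74.60 %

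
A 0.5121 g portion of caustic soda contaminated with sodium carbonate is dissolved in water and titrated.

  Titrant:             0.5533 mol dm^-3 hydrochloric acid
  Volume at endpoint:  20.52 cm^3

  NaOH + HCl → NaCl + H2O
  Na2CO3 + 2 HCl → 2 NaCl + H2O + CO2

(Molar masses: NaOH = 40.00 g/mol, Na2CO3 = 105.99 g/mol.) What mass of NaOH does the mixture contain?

n(HCl) = 0.02052 × 0.5533 = 0.01135 mol
Let x = n(NaOH), y = n(Na2CO3).
Titrant: 1x + 2y = 0.01135;  mass: 40.00x + 105.99y = 0.5121
Solving, x = 6.894 × 10^-3 mol, y = 2.230 × 10^-3 mol
mass of NaOH = 6.894 × 10^-3 × 40.00 = 0.2758 g

0.2758 g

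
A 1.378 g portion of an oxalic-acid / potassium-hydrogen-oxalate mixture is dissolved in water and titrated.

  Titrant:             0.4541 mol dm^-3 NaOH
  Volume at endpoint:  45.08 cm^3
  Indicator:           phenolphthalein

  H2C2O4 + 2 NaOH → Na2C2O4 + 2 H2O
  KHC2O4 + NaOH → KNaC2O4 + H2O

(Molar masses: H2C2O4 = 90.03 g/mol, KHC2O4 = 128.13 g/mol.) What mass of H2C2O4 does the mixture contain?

n(NaOH) = 0.04508 × 0.4541 = 0.02047 mol
Let x = n(H2C2O4), y = n(KHC2O4).
Titrant: 2x + 1y = 0.02047;  mass: 90.03x + 128.13y = 1.378
Solving, x = 7.489 × 10^-3 mol, y = 5.492 × 10^-3 mol
mass of H2C2O4 = 7.489 × 10^-3 × 90.03 = 0.6743 g

0.6743 g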